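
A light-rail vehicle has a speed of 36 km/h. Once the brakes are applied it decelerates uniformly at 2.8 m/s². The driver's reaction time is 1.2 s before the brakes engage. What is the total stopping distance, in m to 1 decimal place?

36 km/h ÷ 3.6 = 10.0000 m/s.
Reaction distance = v·t_r = 10.0000 × 1.2 = 12.000 m.
Braking distance = v²/(2a) = 10.0000² / (2 × 2.800) = 100.000 / 5.600 = 17.857 m.
Total = 12.000 + 17.857 = 29.857 m.

Total stopping distance ≈ 29.9 m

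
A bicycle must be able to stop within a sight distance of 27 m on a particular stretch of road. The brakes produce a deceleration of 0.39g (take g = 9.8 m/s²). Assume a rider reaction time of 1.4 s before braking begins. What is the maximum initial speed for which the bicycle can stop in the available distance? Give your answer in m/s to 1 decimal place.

a = 0.39 × 9.8 = 3.822 m/s².
Stopping distance: v·t_r + v²/(2a) = 27 with t_r = 1.4 s and a = 3.822 m/s².
So v² + 10.702 v − 206.39 = 0.
Positive root: v = −a·t_r + √((a·t_r)² + 2a·d) = −5.351 + √(28.633 + 206.39) = 9.9795 m/s.

Maximum speed ≈ 10.0 m/s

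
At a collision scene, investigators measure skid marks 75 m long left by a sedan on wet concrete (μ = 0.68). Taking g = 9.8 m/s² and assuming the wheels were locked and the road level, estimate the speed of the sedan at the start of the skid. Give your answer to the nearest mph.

Initial speed ≈ 71 mph

Deceleration a = μg = 0.68 × 9.8 = 6.664 m/s².
v = √(2a·d) = √(2 × 6.664 × 75) = √999.600 = 31.6165 m/s.
= 31.6165 ÷ 0.44704 = 70.724 mph.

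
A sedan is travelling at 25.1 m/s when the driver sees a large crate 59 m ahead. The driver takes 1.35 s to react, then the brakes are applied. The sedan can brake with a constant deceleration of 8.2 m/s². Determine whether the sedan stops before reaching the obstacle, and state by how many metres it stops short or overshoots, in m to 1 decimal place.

No — it overshoots by 13.3 m

Reaction distance = 25.1000 × 1.35 = 33.885 m.
Braking distance = v²/(2a) = 630.010 / 16.400 = 38.415 m.
Total stopping distance = 33.885 + 38.415 = 72.300 m, vs 59 m available — it cannot stop in time and overshoots by 72.300 − 59 = 13.300 m.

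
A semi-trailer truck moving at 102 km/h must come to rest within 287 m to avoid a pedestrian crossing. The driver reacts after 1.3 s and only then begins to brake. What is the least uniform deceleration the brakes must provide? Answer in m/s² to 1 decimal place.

102 km/h ÷ 3.6 = 28.3333 m/s.
Distance covered during reaction = 28.3333 × 1.3 = 36.833 m.
Distance available for braking: 287 − 36.833 = 250.167 m.
v² = 2a·d ⇒ a = v²/(2d) = 28.3333² / (2 × 250.167) = 802.776 / 500.334 = 1.6045 m/s².

Required deceleration ≈ 1.6 m/s²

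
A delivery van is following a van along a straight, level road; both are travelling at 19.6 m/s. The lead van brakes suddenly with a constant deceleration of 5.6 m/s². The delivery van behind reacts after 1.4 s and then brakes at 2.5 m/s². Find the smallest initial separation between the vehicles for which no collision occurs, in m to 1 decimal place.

Minimum gap ≈ 70.0 m

Leader travels v²/(2a_L) = 384.160 / 11.200 = 34.300 m before stopping.
Follower covers v·t_r = 19.6000 × 1.4 = 27.440 m while reacting, then v²/(2a_F) = 384.160 / 5.000 = 76.832 m while braking, for a total of 27.440 + 76.832 = 104.272 m.
Since a_F ≤ a_L and the follower starts braking later, the follower is never slower than the leader, so the closest approach is when both have stopped.
Minimum gap = 104.272 − 34.300 = 69.972 m.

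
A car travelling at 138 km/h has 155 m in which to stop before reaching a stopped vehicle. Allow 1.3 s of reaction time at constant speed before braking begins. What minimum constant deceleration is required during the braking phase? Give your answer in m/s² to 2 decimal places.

Required deceleration ≈ 6.99 m/s²

138 km/h ÷ 3.6 = 38.3333 m/s.
Distance covered during reaction = 38.3333 × 1.3 = 49.833 m.
Distance available for braking: 155 − 49.833 = 105.167 m.
v² = 2a·d ⇒ a = v²/(2d) = 38.3333² / (2 × 105.167) = 1469.442 / 210.334 = 6.9862 m/s².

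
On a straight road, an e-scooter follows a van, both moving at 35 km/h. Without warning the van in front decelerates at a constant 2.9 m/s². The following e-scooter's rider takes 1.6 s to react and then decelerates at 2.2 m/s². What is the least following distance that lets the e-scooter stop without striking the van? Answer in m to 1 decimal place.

35 km/h ÷ 3.6 = 9.7222 m/s.
Leader travels v²/(2a_L) = 94.521 / 5.800 = 16.297 m before stopping.
Follower covers v·t_r = 9.7222 × 1.6 = 15.556 m while reacting, then v²/(2a_F) = 94.521 / 4.400 = 21.482 m while braking, for a total of 15.556 + 21.482 = 37.038 m.
Since a_F ≤ a_L and the follower starts braking later, the follower is never slower than the leader, so the closest approach is when both have stopped.
Minimum gap = 37.038 − 16.297 = 20.741 m.

Minimum gap ≈ 20.7 m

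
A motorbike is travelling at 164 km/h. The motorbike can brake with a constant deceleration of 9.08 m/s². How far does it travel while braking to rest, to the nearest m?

Braking distance ≈ 114 m

164 km/h ÷ 3.6 = 45.5556 m/s.
Braking distance = v²/(2a) = 45.5556² / (2 × 9.080) = 2075.313 / 18.160 = 114.279 m.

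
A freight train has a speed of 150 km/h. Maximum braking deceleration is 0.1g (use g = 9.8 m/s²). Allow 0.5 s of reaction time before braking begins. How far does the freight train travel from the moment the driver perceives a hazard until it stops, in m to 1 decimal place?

150 km/h ÷ 3.6 = 41.6667 m/s.
a = 0.1 × 9.8 = 0.980 m/s².
Reaction distance = v·t_r = 41.6667 × 0.5 = 20.833 m.
Braking distance = v²/(2a) = 41.6667² / (2 × 0.980) = 1736.114 / 1.960 = 885.772 m.
Total = 20.833 + 885.772 = 906.605 m.

Total stopping distance ≈ 906.6 m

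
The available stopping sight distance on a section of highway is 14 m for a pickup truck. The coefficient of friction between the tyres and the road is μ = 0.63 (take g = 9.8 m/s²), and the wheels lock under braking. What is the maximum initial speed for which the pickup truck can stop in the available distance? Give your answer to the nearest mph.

Maximum speed ≈ 29 mph

a = μg = 0.63 × 9.8 = 6.174 m/s².
v²/(2a) = d ⇒ v = √(2 × 6.174 × 14) = √172.87 = 13.1480 m/s.
13.1480 m/s ÷ 0.44704 = 29.411 mph.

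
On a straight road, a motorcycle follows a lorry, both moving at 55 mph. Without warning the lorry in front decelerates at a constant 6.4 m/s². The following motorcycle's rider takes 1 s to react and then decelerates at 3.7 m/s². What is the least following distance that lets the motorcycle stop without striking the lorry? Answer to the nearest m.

55 mph × 0.44704 = 24.5872 m/s.
Leader travels v²/(2a_L) = 604.530 / 12.800 = 47.229 m before stopping.
Follower covers v·t_r = 24.5872 × 1 = 24.587 m while reacting, then v²/(2a_F) = 604.530 / 7.400 = 81.693 m while braking, for a total of 24.587 + 81.693 = 106.280 m.
Since a_F ≤ a_L and the follower starts braking later, the follower is never slower than the leader, so the closest approach is when both have stopped.
Minimum gap = 106.280 − 47.229 = 59.051 m.

Minimum gap ≈ 59 m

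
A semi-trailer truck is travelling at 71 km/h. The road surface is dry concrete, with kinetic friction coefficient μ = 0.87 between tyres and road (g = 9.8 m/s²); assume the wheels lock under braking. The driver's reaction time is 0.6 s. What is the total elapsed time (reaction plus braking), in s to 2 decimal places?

Total time ≈ 2.91 s

71 km/h ÷ 3.6 = 19.7222 m/s.
a = μg = 0.87 × 9.8 = 8.526 m/s².
Braking time = v/a = 19.7222 / 8.526 = 2.313 s.
Total = 0.6 + 2.313 = 2.913 s.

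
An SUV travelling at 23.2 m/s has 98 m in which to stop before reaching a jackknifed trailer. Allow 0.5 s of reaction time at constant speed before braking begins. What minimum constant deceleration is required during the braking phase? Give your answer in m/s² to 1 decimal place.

Required deceleration ≈ 3.1 m/s²

Distance covered during reaction = 23.2000 × 0.5 = 11.600 m.
Distance available for braking: 98 − 11.600 = 86.400 m.
v² = 2a·d ⇒ a = v²/(2d) = 23.2000² / (2 × 86.400) = 538.240 / 172.800 = 3.1148 m/s².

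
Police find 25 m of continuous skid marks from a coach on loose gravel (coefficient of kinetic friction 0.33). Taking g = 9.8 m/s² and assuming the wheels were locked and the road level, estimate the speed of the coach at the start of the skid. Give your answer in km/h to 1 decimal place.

Deceleration a = μg = 0.33 × 9.8 = 3.234 m/s².
v = √(2a·d) = √(2 × 3.234 × 25) = √161.700 = 12.7161 m/s.
= 12.7161 × 3.6 = 45.778 km/h.

Initial speed ≈ 45.8 km/h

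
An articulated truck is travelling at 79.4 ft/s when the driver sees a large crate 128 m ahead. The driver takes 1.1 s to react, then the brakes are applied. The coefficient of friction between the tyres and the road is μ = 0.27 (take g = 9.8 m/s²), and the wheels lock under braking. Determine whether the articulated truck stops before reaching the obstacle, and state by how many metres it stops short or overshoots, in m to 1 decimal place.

79.4 ft/s × 0.3048 = 24.2011 m/s.
a = μg = 0.27 × 9.8 = 2.646 m/s².
Reaction distance = 24.2011 × 1.1 = 26.621 m.
Braking distance = v²/(2a) = 585.693 / 5.292 = 110.675 m.
Total stopping distance = 26.621 + 110.675 = 137.296 m, vs 128 m available — it cannot stop in time and overshoots by 137.296 − 128 = 9.296 m.

No — it overshoots by 9.3 m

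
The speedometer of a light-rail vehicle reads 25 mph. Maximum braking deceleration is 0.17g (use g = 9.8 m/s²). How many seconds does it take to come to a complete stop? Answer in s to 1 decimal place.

25 mph × 0.44704 = 11.1760 m/s.
a = 0.17 × 9.8 = 1.666 m/s².
Braking time = v/a = 11.1760 / 1.666 = 6.708 s.

Braking time ≈ 6.7 s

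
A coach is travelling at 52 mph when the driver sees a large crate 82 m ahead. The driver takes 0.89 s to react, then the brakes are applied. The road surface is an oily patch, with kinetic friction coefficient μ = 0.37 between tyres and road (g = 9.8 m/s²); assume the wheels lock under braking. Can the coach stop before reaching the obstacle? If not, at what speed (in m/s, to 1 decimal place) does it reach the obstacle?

No — it strikes the obstacle at 9.8 m/s

52 mph × 0.44704 = 23.2461 m/s.
a = μg = 0.37 × 9.8 = 3.626 m/s².
Reaction distance = 23.2461 × 0.89 = 20.689 m.
Braking distance needed to stop: v²/(2a) = 540.381 / 7.252 = 74.515 m, so total needed = 20.689 + 74.515 = 95.204 m > 82 m — it cannot stop.
Distance remaining when braking begins: 82 − 20.689 = 61.311 m.
v² = v₀² − 2a·d = 540.381 − 2 × 3.626 × 61.311 = 95.754 m²/s².
v = √95.754 = 9.785 m/s.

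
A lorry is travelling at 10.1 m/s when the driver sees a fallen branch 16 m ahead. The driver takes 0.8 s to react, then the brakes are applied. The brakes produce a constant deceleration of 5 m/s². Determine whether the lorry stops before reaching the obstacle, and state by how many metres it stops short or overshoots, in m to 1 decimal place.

No — it overshoots by 2.3 m

Reaction distance = 10.1000 × 0.8 = 8.080 m.
Braking distance = v²/(2a) = 102.010 / 10.000 = 10.201 m.
Total stopping distance = 8.080 + 10.201 = 18.281 m, vs 16 m available — it cannot stop in time and overshoots by 18.281 − 16 = 2.281 m.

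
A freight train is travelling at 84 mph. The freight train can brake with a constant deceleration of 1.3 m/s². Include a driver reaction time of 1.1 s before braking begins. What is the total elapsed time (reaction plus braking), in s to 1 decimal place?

84 mph × 0.44704 = 37.5514 m/s.
Braking time = v/a = 37.5514 / 1.300 = 28.886 s.
Total = 1.1 + 28.886 = 29.986 s.

Total time ≈ 30.0 s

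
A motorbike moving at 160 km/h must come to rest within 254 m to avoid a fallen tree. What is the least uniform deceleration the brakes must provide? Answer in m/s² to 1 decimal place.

Required deceleration ≈ 3.9 m/s²

160 km/h ÷ 3.6 = 44.4444 m/s.
v² = 2a·d ⇒ a = v²/(2d) = 44.4444² / (2 × 254.000) = 1975.305 / 508.000 = 3.8884 m/s².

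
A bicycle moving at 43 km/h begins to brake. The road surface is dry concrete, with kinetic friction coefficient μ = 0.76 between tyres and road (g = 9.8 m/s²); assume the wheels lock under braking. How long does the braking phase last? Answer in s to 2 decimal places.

43 km/h ÷ 3.6 = 11.9444 m/s.
a = μg = 0.76 × 9.8 = 7.448 m/s².
Braking time = v/a = 11.9444 / 7.448 = 1.604 s.

Braking time ≈ 1.60 s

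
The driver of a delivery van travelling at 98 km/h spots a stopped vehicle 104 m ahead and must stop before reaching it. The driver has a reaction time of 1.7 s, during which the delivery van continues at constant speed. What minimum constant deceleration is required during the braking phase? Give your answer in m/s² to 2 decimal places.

Required deceleration ≈ 6.42 m/s²

98 km/h ÷ 3.6 = 27.2222 m/s.
Distance covered during reaction = 27.2222 × 1.7 = 46.278 m.
Distance available for braking: 104 − 46.278 = 57.722 m.
v² = 2a·d ⇒ a = v²/(2d) = 27.2222² / (2 × 57.722) = 741.048 / 115.444 = 6.4191 m/s².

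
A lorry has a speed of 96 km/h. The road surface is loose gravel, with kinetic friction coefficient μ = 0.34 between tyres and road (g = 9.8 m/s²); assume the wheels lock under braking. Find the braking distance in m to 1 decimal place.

Braking distance ≈ 106.7 m

96 km/h ÷ 3.6 = 26.6667 m/s.
a = μg = 0.34 × 9.8 = 3.332 m/s².
Braking distance = v²/(2a) = 26.6667² / (2 × 3.332) = 711.113 / 6.664 = 106.710 m.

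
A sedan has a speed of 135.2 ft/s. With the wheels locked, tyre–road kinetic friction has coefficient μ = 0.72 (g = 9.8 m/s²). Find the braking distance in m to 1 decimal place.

135.2 ft/s × 0.3048 = 41.2090 m/s.
a = μg = 0.72 × 9.8 = 7.056 m/s².
Braking distance = v²/(2a) = 41.2090² / (2 × 7.056) = 1698.182 / 14.112 = 120.336 m.

Braking distance ≈ 120.3 m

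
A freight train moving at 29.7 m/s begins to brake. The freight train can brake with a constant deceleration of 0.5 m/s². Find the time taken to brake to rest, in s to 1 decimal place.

Braking time = v/a = 29.7000 / 0.500 = 59.400 s.

Braking time ≈ 59.4 s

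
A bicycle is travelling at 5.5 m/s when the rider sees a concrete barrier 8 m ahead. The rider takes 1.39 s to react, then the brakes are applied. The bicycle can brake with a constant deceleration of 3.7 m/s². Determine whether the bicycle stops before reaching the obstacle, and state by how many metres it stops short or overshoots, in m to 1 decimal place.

Reaction distance = 5.5000 × 1.39 = 7.645 m.
Braking distance = v²/(2a) = 30.250 / 7.400 = 4.088 m.
Total stopping distance = 7.645 + 4.088 = 11.733 m, vs 8 m available — it cannot stop in time and overshoots by 11.733 − 8 = 3.733 m.

No — it overshoots by 3.7 m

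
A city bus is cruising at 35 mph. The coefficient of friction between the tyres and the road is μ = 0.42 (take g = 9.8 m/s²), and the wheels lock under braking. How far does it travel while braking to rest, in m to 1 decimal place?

35 mph × 0.44704 = 15.6464 m/s.
a = μg = 0.42 × 9.8 = 4.116 m/s².
Braking distance = v²/(2a) = 15.6464² / (2 × 4.116) = 244.810 / 8.232 = 29.739 m.

Braking distance ≈ 29.7 m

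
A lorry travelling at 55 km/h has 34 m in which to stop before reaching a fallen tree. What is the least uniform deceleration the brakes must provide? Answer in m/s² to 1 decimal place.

Required deceleration ≈ 3.4 m/s²

55 km/h ÷ 3.6 = 15.2778 m/s.
v² = 2a·d ⇒ a = v²/(2d) = 15.2778² / (2 × 34.000) = 233.411 / 68.000 = 3.4325 m/s².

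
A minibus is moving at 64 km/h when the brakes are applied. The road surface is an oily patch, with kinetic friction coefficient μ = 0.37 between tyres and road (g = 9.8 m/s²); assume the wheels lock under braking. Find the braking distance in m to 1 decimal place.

64 km/h ÷ 3.6 = 17.7778 m/s.
a = μg = 0.37 × 9.8 = 3.626 m/s².
Braking distance = v²/(2a) = 17.7778² / (2 × 3.626) = 316.050 / 7.252 = 43.581 m.

Braking distance ≈ 43.6 m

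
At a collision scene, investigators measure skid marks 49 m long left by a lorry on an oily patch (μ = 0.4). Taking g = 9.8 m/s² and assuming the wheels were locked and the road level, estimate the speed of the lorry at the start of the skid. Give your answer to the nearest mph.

Initial speed ≈ 44 mph

Deceleration a = μg = 0.4 × 9.8 = 3.920 m/s².
v = √(2a·d) = √(2 × 3.920 × 49) = √384.160 = 19.6000 m/s.
= 19.6000 ÷ 0.44704 = 43.844 mph.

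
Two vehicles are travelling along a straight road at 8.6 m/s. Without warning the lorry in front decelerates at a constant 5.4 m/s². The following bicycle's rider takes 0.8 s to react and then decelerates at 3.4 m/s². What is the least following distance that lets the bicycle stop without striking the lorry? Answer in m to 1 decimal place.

Leader travels v²/(2a_L) = 73.960 / 10.800 = 6.848 m before stopping.
Follower covers v·t_r = 8.6000 × 0.8 = 6.880 m while reacting, then v²/(2a_F) = 73.960 / 6.800 = 10.876 m while braking, for a total of 6.880 + 10.876 = 17.756 m.
Since a_F ≤ a_L and the follower starts braking later, the follower is never slower than the leader, so the closest approach is when both have stopped.
Minimum gap = 17.756 − 6.848 = 10.908 m.

Minimum gap ≈ 10.9 m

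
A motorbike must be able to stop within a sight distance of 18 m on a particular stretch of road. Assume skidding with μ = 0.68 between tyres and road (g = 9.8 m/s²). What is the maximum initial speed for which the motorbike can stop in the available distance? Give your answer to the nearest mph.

a = μg = 0.68 × 9.8 = 6.664 m/s².
v²/(2a) = d ⇒ v = √(2 × 6.664 × 18) = √239.90 = 15.4887 m/s.
15.4887 m/s ÷ 0.44704 = 34.647 mph.

Maximum speed ≈ 35 mph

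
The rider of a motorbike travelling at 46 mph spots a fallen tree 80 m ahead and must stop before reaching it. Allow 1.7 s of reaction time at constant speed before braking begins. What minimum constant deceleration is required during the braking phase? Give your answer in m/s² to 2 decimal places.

46 mph × 0.44704 = 20.5638 m/s.
Distance covered during reaction = 20.5638 × 1.7 = 34.958 m.
Distance available for braking: 80 − 34.958 = 45.042 m.
v² = 2a·d ⇒ a = v²/(2d) = 20.5638² / (2 × 45.042) = 422.870 / 90.084 = 4.6942 m/s².

Required deceleration ≈ 4.69 m/s²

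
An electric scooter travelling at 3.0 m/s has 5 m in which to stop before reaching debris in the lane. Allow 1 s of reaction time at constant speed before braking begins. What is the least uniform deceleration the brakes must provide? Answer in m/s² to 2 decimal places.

Required deceleration ≈ 2.25 m/s²

Distance covered during reaction = 3.0000 × 1 = 3.000 m.
Distance available for braking: 5 − 3.000 = 2.000 m.
v² = 2a·d ⇒ a = v²/(2d) = 3.0000² / (2 × 2.000) = 9.000 / 4.000 = 2.2500 m/s².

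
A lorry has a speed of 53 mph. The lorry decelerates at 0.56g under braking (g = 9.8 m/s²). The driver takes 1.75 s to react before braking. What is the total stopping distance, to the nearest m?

Total stopping distance ≈ 93 m

53 mph × 0.44704 = 23.6931 m/s.
a = 0.56 × 9.8 = 5.488 m/s².
Reaction distance = v·t_r = 23.6931 × 1.75 = 41.463 m.
Braking distance = v²/(2a) = 23.6931² / (2 × 5.488) = 561.363 / 10.976 = 51.145 m.
Total = 41.463 + 51.145 = 92.608 m.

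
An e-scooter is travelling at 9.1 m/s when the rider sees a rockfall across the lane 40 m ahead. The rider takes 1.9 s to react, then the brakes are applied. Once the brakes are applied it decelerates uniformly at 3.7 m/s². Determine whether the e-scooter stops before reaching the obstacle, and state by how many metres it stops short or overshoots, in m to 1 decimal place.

Reaction distance = 9.1000 × 1.9 = 17.290 m.
Braking distance = v²/(2a) = 82.810 / 7.400 = 11.191 m.
Total stopping distance = 17.290 + 11.191 = 28.481 m, vs 40 m available — it stops with 40 − 28.481 = 11.519 m to spare.

Yes — it stops 11.5 m short of the obstacle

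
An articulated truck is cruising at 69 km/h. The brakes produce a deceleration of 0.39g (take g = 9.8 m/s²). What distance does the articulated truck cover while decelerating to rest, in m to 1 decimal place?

Braking distance ≈ 48.1 m

69 km/h ÷ 3.6 = 19.1667 m/s.
a = 0.39 × 9.8 = 3.822 m/s².
Braking distance = v²/(2a) = 19.1667² / (2 × 3.822) = 367.362 / 7.644 = 48.059 m.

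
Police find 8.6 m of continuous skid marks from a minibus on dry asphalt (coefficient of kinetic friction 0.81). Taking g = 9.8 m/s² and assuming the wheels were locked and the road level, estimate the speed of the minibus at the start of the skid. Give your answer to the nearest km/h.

Deceleration a = μg = 0.81 × 9.8 = 7.938 m/s².
v = √(2a·d) = √(2 × 7.938 × 8.6) = √136.534 = 11.6848 m/s.
= 11.6848 × 3.6 = 42.065 km/h.

Initial speed ≈ 42 km/h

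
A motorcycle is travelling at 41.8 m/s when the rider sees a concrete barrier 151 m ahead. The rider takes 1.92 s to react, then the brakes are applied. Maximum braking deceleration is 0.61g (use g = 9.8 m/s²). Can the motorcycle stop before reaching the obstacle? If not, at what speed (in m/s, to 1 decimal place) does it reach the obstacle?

No — it strikes the obstacle at 30.0 m/s

a = 0.61 × 9.8 = 5.978 m/s².
Reaction distance = 41.8000 × 1.92 = 80.256 m.
Braking distance needed to stop: v²/(2a) = 1747.240 / 11.956 = 146.139 m, so total needed = 80.256 + 146.139 = 226.395 m > 151 m — it cannot stop.
Distance remaining when braking begins: 151 − 80.256 = 70.744 m.
v² = v₀² − 2a·d = 1747.240 − 2 × 5.978 × 70.744 = 901.425 m²/s².
v = √901.425 = 30.024 m/s.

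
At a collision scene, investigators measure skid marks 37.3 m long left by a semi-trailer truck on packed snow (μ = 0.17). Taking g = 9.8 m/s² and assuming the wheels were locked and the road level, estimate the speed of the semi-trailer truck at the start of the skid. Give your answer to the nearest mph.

Deceleration a = μg = 0.17 × 9.8 = 1.666 m/s².
v = √(2a·d) = √(2 × 1.666 × 37.3) = √124.284 = 11.1483 m/s.
= 11.1483 ÷ 0.44704 = 24.938 mph.

Initial speed ≈ 25 mph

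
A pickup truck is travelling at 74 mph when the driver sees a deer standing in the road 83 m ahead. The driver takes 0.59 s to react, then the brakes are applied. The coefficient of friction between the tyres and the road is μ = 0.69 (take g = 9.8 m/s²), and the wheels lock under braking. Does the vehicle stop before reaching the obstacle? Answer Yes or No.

No

74 mph × 0.44704 = 33.0810 m/s.
a = μg = 0.69 × 9.8 = 6.762 m/s².
Reaction distance = 33.0810 × 0.59 = 19.518 m.
Braking distance = v²/(2a) = 1094.353 / 13.524 = 80.919 m.
Total stopping distance = 19.518 + 80.919 = 100.437 m, vs 83 m available — it cannot stop in time and overshoots by 100.437 − 83 = 17.437 m.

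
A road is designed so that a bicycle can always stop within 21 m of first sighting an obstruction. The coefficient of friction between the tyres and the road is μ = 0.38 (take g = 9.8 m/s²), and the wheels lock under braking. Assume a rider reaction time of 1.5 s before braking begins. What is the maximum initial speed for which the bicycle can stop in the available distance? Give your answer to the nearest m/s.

a = μg = 0.38 × 9.8 = 3.724 m/s².
Stopping distance: v·t_r + v²/(2a) = 21 with t_r = 1.5 s and a = 3.724 m/s².
So v² + 11.172 v − 156.41 = 0.
Positive root: v = −a·t_r + √((a·t_r)² + 2a·d) = −5.586 + √(31.203 + 156.41) = 8.1112 m/s.

Maximum speed ≈ 8 m/s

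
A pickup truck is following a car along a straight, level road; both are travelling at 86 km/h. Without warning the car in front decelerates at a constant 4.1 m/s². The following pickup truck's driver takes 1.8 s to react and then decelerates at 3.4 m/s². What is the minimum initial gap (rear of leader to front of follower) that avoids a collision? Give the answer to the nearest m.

86 km/h ÷ 3.6 = 23.8889 m/s.
Leader travels v²/(2a_L) = 570.680 / 8.200 = 69.595 m before stopping.
Follower covers v·t_r = 23.8889 × 1.8 = 43.000 m while reacting, then v²/(2a_F) = 570.680 / 6.800 = 83.924 m while braking, for a total of 43.000 + 83.924 = 126.924 m.
Since a_F ≤ a_L and the follower starts braking later, the follower is never slower than the leader, so the closest approach is when both have stopped.
Minimum gap = 126.924 − 69.595 = 57.329 m.

Minimum gap ≈ 57 m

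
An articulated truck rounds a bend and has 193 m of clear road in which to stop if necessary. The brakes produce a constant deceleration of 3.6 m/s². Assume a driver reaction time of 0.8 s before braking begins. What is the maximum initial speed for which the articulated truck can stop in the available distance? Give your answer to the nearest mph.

Stopping distance: v·t_r + v²/(2a) = 193 with t_r = 0.8 s and a = 3.600 m/s².
So v² + 5.760 v − 1389.60 = 0.
Positive root: v = −a·t_r + √((a·t_r)² + 2a·d) = −2.880 + √(8.294 + 1389.60) = 34.5084 m/s.
34.5084 m/s ÷ 0.44704 = 77.193 mph.

Maximum speed ≈ 77 mph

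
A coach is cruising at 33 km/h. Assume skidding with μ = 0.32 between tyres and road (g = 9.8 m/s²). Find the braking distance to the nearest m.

Braking distance ≈ 13 m

33 km/h ÷ 3.6 = 9.1667 m/s.
a = μg = 0.32 × 9.8 = 3.136 m/s².
Braking distance = v²/(2a) = 9.1667² / (2 × 3.136) = 84.028 / 6.272 = 13.397 m.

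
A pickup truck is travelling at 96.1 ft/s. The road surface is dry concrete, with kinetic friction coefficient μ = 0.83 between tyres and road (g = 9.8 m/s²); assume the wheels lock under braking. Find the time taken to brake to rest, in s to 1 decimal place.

Braking time ≈ 3.6 s

96.1 ft/s × 0.3048 = 29.2913 m/s.
a = μg = 0.83 × 9.8 = 8.134 m/s².
Braking time = v/a = 29.2913 / 8.134 = 3.601 s.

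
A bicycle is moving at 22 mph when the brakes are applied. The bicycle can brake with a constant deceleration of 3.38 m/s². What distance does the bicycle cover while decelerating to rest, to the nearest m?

22 mph × 0.44704 = 9.8349 m/s.
Braking distance = v²/(2a) = 9.8349² / (2 × 3.380) = 96.725 / 6.760 = 14.308 m.

Braking distance ≈ 14 m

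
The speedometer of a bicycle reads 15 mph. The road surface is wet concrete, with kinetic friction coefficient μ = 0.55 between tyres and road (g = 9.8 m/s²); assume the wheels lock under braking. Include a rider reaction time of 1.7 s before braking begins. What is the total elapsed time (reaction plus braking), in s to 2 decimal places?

Total time ≈ 2.94 s

15 mph × 0.44704 = 6.7056 m/s.
a = μg = 0.55 × 9.8 = 5.390 m/s².
Braking time = v/a = 6.7056 / 5.390 = 1.244 s.
Total = 1.7 + 1.244 = 2.944 s.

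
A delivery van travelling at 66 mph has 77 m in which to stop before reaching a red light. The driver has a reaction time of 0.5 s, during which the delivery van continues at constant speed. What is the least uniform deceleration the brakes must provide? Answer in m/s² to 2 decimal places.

Required deceleration ≈ 6.99 m/s²

66 mph × 0.44704 = 29.5046 m/s.
Distance covered during reaction = 29.5046 × 0.5 = 14.752 m.
Distance available for braking: 77 − 14.752 = 62.248 m.
v² = 2a·d ⇒ a = v²/(2d) = 29.5046² / (2 × 62.248) = 870.521 / 124.496 = 6.9924 m/s².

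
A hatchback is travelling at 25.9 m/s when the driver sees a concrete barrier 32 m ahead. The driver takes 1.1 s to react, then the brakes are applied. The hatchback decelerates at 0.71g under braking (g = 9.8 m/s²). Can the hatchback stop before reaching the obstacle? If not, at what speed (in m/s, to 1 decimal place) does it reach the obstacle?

a = 0.71 × 9.8 = 6.958 m/s².
Reaction distance = 25.9000 × 1.1 = 28.490 m.
Braking distance needed to stop: v²/(2a) = 670.810 / 13.916 = 48.204 m, so total needed = 28.490 + 48.204 = 76.694 m > 32 m — it cannot stop.
Distance remaining when braking begins: 32 − 28.490 = 3.510 m.
v² = v₀² − 2a·d = 670.810 − 2 × 6.958 × 3.510 = 621.965 m²/s².
v = √621.965 = 24.939 m/s.

No — it strikes the obstacle at 24.9 m/s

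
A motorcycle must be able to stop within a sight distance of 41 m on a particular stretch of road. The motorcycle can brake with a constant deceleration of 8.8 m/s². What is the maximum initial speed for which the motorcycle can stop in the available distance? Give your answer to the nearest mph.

Maximum speed ≈ 60 mph

v²/(2a) = d ⇒ v = √(2 × 8.800 × 41) = √721.60 = 26.8626 m/s.
26.8626 m/s ÷ 0.44704 = 60.090 mph.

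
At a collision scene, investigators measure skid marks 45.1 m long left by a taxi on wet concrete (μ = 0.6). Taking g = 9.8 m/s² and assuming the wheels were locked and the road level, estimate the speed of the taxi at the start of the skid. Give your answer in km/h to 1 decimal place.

Deceleration a = μg = 0.6 × 9.8 = 5.880 m/s².
v = √(2a·d) = √(2 × 5.880 × 45.1) = √530.376 = 23.0299 m/s.
= 23.0299 × 3.6 = 82.908 km/h.

Initial speed ≈ 82.9 km/h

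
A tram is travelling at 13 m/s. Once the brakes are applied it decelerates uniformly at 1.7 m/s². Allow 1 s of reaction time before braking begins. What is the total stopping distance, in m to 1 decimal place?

Total stopping distance ≈ 62.7 m

Reaction distance = v·t_r = 13.0000 × 1 = 13.000 m.
Braking distance = v²/(2a) = 13.0000² / (2 × 1.700) = 169.000 / 3.400 = 49.706 m.
Total = 13.000 + 49.706 = 62.706 m.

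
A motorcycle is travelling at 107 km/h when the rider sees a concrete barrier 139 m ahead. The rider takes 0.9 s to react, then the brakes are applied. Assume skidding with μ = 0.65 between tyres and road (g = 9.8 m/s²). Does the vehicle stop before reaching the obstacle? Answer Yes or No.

Yes

107 km/h ÷ 3.6 = 29.7222 m/s.
a = μg = 0.65 × 9.8 = 6.370 m/s².
Reaction distance = 29.7222 × 0.9 = 26.750 m.
Braking distance = v²/(2a) = 883.409 / 12.740 = 69.341 m.
Total stopping distance = 26.750 + 69.341 = 96.091 m, vs 139 m available — it stops with 139 − 96.091 = 42.909 m to spare.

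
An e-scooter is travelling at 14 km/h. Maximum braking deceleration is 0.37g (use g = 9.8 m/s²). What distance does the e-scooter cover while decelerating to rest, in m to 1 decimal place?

14 km/h ÷ 3.6 = 3.8889 m/s.
a = 0.37 × 9.8 = 3.626 m/s².
Braking distance = v²/(2a) = 3.8889² / (2 × 3.626) = 15.124 / 7.252 = 2.085 m.

Braking distance ≈ 2.1 m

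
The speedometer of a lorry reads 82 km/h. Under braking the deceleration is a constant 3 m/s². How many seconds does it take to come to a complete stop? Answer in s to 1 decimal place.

82 km/h ÷ 3.6 = 22.7778 m/s.
Braking time = v/a = 22.7778 / 3.000 = 7.593 s.

Braking time ≈ 7.6 s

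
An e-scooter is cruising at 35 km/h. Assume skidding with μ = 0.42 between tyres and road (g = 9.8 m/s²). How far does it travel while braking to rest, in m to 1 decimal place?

35 km/h ÷ 3.6 = 9.7222 m/s.
a = μg = 0.42 × 9.8 = 4.116 m/s².
Braking distance = v²/(2a) = 9.7222² / (2 × 4.116) = 94.521 / 8.232 = 11.482 m.

Braking distance ≈ 11.5 m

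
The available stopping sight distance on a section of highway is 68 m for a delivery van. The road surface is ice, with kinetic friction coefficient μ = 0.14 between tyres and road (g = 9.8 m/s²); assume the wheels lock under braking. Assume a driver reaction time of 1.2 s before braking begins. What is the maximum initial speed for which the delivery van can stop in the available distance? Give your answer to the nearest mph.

Maximum speed ≈ 27 mph

a = μg = 0.14 × 9.8 = 1.372 m/s².
Stopping distance: v·t_r + v²/(2a) = 68 with t_r = 1.2 s and a = 1.372 m/s².
So v² + 3.293 v − 186.59 = 0.
Positive root: v = −a·t_r + √((a·t_r)² + 2a·d) = −1.646 + √(2.709 + 186.59) = 12.1126 m/s.
12.1126 m/s ÷ 0.44704 = 27.095 mph.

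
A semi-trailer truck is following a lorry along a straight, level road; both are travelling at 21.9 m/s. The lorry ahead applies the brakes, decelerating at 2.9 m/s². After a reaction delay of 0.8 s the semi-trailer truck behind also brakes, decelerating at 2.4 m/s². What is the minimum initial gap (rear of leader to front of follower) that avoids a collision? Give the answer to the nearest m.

Minimum gap ≈ 35 m

Leader travels v²/(2a_L) = 479.610 / 5.800 = 82.691 m before stopping.
Follower covers v·t_r = 21.9000 × 0.8 = 17.520 m while reacting, then v²/(2a_F) = 479.610 / 4.800 = 99.919 m while braking, for a total of 17.520 + 99.919 = 117.439 m.
Since a_F ≤ a_L and the follower starts braking later, the follower is never slower than the leader, so the closest approach is when both have stopped.
Minimum gap = 117.439 − 82.691 = 34.748 m.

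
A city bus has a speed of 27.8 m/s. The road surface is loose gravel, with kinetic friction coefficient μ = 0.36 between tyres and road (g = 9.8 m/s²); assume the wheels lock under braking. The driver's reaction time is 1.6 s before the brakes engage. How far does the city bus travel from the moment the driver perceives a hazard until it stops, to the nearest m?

a = μg = 0.36 × 9.8 = 3.528 m/s².
Reaction distance = v·t_r = 27.8000 × 1.6 = 44.480 m.
Braking distance = v²/(2a) = 27.8000² / (2 × 3.528) = 772.840 / 7.056 = 109.529 m.
Total = 44.480 + 109.529 = 154.009 m.

Total stopping distance ≈ 154 m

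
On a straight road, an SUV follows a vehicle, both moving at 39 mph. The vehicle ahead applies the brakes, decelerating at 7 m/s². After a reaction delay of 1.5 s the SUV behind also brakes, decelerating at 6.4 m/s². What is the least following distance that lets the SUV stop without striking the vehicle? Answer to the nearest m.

39 mph × 0.44704 = 17.4346 m/s.
Leader travels v²/(2a_L) = 303.965 / 14.000 = 21.712 m before stopping.
Follower covers v·t_r = 17.4346 × 1.5 = 26.152 m while reacting, then v²/(2a_F) = 303.965 / 12.800 = 23.747 m while braking, for a total of 26.152 + 23.747 = 49.899 m.
Since a_F ≤ a_L and the follower starts braking later, the follower is never slower than the leader, so the closest approach is when both have stopped.
Minimum gap = 49.899 − 21.712 = 28.187 m.

Minimum gap ≈ 28 m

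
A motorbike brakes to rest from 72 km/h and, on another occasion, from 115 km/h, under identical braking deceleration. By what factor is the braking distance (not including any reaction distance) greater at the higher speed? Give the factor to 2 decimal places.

Factor ≈ 2.55

Braking distance d = v²/(2a), so with a fixed, d ∝ v².
Factor = (115/72)² = 1.5972² = 2.5510.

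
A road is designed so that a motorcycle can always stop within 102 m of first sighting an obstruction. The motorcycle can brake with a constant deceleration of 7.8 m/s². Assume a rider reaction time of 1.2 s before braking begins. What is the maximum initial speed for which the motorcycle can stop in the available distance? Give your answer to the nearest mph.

Maximum speed ≈ 71 mph

Stopping distance: v·t_r + v²/(2a) = 102 with t_r = 1.2 s and a = 7.800 m/s².
So v² + 18.720 v − 1591.20 = 0.
Positive root: v = −a·t_r + √((a·t_r)² + 2a·d) = −9.360 + √(87.610 + 1591.20) = 31.6133 m/s.
31.6133 m/s ÷ 0.44704 = 70.717 mph.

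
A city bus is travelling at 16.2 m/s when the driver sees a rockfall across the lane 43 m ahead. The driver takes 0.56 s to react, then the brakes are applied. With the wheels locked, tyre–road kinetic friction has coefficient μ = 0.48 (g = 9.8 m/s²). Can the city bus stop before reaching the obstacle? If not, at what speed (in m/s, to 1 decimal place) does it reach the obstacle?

Yes — it stops about 6.0 m short of the obstacle, so it never reaches it

a = μg = 0.48 × 9.8 = 4.704 m/s².
Reaction distance = 16.2000 × 0.56 = 9.072 m.
Braking distance = v²/(2a) = 262.440 / 9.408 = 27.895 m.
Total stopping distance = 9.072 + 27.895 = 36.967 m, vs 43 m available — it stops with 43 − 36.967 = 6.033 m to spare.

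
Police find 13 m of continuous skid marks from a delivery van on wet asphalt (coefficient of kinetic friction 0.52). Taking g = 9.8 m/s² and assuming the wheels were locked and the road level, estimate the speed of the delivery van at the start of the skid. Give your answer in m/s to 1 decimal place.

Deceleration a = μg = 0.52 × 9.8 = 5.096 m/s².
v = √(2a·d) = √(2 × 5.096 × 13) = √132.496 = 11.5107 m/s.

Initial speed ≈ 11.5 m/s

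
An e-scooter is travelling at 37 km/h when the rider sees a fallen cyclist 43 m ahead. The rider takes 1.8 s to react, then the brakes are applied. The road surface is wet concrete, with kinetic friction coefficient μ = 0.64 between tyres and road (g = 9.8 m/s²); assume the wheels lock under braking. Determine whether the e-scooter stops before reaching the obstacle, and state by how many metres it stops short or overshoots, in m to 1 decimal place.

37 km/h ÷ 3.6 = 10.2778 m/s.
a = μg = 0.64 × 9.8 = 6.272 m/s².
Reaction distance = 10.2778 × 1.8 = 18.500 m.
Braking distance = v²/(2a) = 105.633 / 12.544 = 8.421 m.
Total stopping distance = 18.500 + 8.421 = 26.921 m, vs 43 m available — it stops with 43 − 26.921 = 16.079 m to spare.

Yes — it stops 16.1 m short of the obstacle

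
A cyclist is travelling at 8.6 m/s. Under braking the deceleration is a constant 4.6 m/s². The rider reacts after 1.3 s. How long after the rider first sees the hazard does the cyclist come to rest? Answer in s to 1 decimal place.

Braking time = v/a = 8.6000 / 4.600 = 1.870 s.
Total = 1.3 + 1.870 = 3.170 s.

Total time ≈ 3.2 s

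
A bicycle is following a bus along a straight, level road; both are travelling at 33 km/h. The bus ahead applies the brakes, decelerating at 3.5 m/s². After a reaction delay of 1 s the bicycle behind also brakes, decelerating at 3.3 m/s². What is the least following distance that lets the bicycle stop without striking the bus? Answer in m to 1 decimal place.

Minimum gap ≈ 9.9 m

33 km/h ÷ 3.6 = 9.1667 m/s.
Leader travels v²/(2a_L) = 84.028 / 7.000 = 12.004 m before stopping.
Follower covers v·t_r = 9.1667 × 1 = 9.167 m while reacting, then v²/(2a_F) = 84.028 / 6.600 = 12.732 m while braking, for a total of 9.167 + 12.732 = 21.899 m.
Since a_F ≤ a_L and the follower starts braking later, the follower is never slower than the leader, so the closest approach is when both have stopped.
Minimum gap = 21.899 − 12.004 = 9.895 m.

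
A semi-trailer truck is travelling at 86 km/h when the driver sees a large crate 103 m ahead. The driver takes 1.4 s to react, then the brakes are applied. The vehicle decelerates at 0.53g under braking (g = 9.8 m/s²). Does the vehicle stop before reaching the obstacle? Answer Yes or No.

86 km/h ÷ 3.6 = 23.8889 m/s.
a = 0.53 × 9.8 = 5.194 m/s².
Reaction distance = 23.8889 × 1.4 = 33.444 m.
Braking distance = v²/(2a) = 570.680 / 10.388 = 54.936 m.
Total stopping distance = 33.444 + 54.936 = 88.380 m, vs 103 m available — it stops with 103 − 88.380 = 14.620 m to spare.

Yes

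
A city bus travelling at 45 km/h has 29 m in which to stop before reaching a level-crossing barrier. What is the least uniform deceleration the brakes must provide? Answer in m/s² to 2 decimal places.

Required deceleration ≈ 2.69 m/s²

45 km/h ÷ 3.6 = 12.5000 m/s.
v² = 2a·d ⇒ a = v²/(2d) = 12.5000² / (2 × 29.000) = 156.250 / 58.000 = 2.6940 m/s².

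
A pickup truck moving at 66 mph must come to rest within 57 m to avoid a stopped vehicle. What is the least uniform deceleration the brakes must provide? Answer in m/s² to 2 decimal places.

Required deceleration ≈ 7.64 m/s²

66 mph × 0.44704 = 29.5046 m/s.
v² = 2a·d ⇒ a = v²/(2d) = 29.5046² / (2 × 57.000) = 870.521 / 114.000 = 7.6361 m/s².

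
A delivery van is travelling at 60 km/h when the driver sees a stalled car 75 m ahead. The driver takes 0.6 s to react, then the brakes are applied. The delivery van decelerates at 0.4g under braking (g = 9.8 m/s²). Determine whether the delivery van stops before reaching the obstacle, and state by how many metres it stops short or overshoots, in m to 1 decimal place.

60 km/h ÷ 3.6 = 16.6667 m/s.
a = 0.4 × 9.8 = 3.920 m/s².
Reaction distance = 16.6667 × 0.6 = 10.000 m.
Braking distance = v²/(2a) = 277.779 / 7.840 = 35.431 m.
Total stopping distance = 10.000 + 35.431 = 45.431 m, vs 75 m available — it stops with 75 − 45.431 = 29.569 m to spare.

Yes — it stops 29.6 m short of the obstacle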